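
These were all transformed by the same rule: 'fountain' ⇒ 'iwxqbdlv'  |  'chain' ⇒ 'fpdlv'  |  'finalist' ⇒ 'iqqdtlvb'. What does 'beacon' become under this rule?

Shifts by position in fountain: pos 0: f→i (+3), pos 1: o→w (+8), pos 2: u→x (+3), pos 3: n→q (+3), pos 4: t→b (+8), pos 5: a→d (+3) — repeating every 3. It's a Vigenère-style cipher with numeric key [3,8,3]: position i shifts by key[i mod 3].
On beacon: b+3=e, e+8=m, a+3=d, c+3=f, o+8=w, n+3=q.

emdfwq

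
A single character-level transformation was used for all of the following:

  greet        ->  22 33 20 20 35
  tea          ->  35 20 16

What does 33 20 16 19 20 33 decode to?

g is letter #7 and maps to 22: an offset of 15. The number is (letter's place in the alphabet, a=1) + 15.
Decoding 33 20 16 19 20 33: 33→(33−15)÷1=18=r, 20→(20−15)÷1=5=e, 16→(16−15)÷1=1=a, 19→(19−15)÷1=4=d, 20→(20−15)÷1=5=e, 33→(33−15)÷1=18=r.

reader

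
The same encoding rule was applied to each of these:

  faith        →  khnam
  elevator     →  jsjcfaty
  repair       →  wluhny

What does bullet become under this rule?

Shifts by position in faith: pos 0: f→k (+5), pos 1: a→h (+7), pos 2: i→n (+5), pos 3: t→a (+7) — repeating every 2. It's a Vigenère-style cipher with numeric key [5,7]: position i shifts by key[i mod 2].
On bullet: b+5=g, u+7=b, l+5=q, l+7=s, e+5=j, t+7=a.

gbqsja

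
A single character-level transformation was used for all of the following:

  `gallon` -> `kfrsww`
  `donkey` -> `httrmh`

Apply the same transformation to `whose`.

In gallon: g→k is +4, a→f is +5, l→r is +6, l→s is +7 — the shift increases by 1 each position. Letter i (0-indexed) is shifted by i+4, so successive shifts are 4, 5, 6, ….
On whose: w+4=a, h+5=m, o+6=u, s+7=z, e+8=m.

amuzm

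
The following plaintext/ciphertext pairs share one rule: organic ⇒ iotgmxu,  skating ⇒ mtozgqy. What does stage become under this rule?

The output letters match the input read backwards, each shifted +6: organic reversed is cinagro. Read the word backwards and shift each letter +6.
On stage: reverse → egats; then shift: e+6=k, g+6=m, a+6=g, t+6=z, s+6=y.

kmgzy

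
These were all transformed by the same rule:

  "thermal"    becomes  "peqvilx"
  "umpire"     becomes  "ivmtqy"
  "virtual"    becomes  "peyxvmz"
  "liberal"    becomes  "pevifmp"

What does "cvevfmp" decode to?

library

The output letters match the input read backwards, each shifted +4: thermal reversed is lamreht. Two steps: reverse the string, then apply a Caesar shift of +4.
Decoding cvevfmp: shift back: c−4=y, v−4=r, e−4=a, v−4=r, f−4=b, m−4=i, p−4=l → yrarbil; then reverse → library.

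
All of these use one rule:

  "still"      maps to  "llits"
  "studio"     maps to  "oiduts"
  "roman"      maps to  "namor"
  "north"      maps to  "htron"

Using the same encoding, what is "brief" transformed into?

The output letters match the input read backwards: still reversed is llits. It's just the letters in reverse order.
For brief: reverse → feirb.

feirb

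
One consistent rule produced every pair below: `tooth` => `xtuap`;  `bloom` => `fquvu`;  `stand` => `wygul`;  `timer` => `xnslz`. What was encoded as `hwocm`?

In tooth: t→x is +4, o→t is +5, o→u is +6, t→a is +7 — the shift increases by 1 each position. Each letter shifts forward by (position + 4), i.e. 4, 5, 6, … — the shift grows by one for each successive letter.
Reversing it on hwocm: h−4=d, w−5=r, o−6=i, c−7=v, m−8=e.

drive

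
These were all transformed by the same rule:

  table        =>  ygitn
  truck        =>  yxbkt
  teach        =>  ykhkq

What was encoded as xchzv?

swarm

In table: t→y is +5, a→g is +6, b→i is +7, l→t is +8 — the shift increases by 1 each position. Letter i (0-indexed) is shifted by i+5, so successive shifts are 5, 6, 7, ….
Undoing it on xchzv: x−5=s, c−6=w, h−7=a, z−8=r, v−9=m.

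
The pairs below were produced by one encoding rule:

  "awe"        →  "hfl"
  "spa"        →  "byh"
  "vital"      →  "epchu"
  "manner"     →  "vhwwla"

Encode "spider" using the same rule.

The shift depends on letter class: consonant w→f is +9, but vowel a→h is +7. Two shifts are in play — +7 for a/e/i/o/u, +9 for every other letter.
Applying it to spider: s(cons)+9=b, p(cons)+9=y, i(vowel)+7=p, d(cons)+9=m, e(vowel)+7=l, r(cons)+9=a.

bypmla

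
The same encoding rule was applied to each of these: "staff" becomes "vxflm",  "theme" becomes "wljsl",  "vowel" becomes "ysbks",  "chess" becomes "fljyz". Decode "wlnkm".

In staff: s→v is +3, t→x is +4, a→f is +5, f→l is +6 — the shift increases by 1 each position. Each letter shifts forward by (position + 3), i.e. 3, 4, 5, … — the shift grows by one for each successive letter.
Decoding wlnkm: w−3=t, l−4=h, n−5=i, k−6=e, m−7=f.

thief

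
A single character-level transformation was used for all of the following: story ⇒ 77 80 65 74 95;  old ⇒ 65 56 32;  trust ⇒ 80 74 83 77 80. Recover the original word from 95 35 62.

yen

With a=1..z=26, the number is 3·pos + 20.
Reversing it on 95 35 62: 95→(95−20)÷3=25=y, 35→(35−20)÷3=5=e, 62→(62−20)÷3=14=n.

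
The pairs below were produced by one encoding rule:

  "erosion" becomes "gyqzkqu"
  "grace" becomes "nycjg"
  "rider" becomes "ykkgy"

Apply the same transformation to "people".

Vowels shift forward by 2 and consonants shift forward by 7.
For people: p(cons)+7=w, e(vowel)+2=g, o(vowel)+2=q, p(cons)+7=w, l(cons)+7=s, e(vowel)+2=g.

wgqwsg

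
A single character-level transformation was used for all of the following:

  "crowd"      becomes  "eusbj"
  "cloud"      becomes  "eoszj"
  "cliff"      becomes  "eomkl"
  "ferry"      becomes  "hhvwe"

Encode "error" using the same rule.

guvtx

Each letter shifts forward by (position + 2), i.e. 2, 3, 4, … — the shift grows by one for each successive letter.
For error: e+2=g, r+3=u, r+4=v, o+5=t, r+6=x.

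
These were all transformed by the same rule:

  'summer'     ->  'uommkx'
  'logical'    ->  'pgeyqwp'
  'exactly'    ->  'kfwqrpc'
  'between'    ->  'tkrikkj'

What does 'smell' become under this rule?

umkpp

s(18)→u(20) and u(20)→o(14) fit y≡23x+22 (mod 26); the inverse of 23 mod 26 is 17. This is an affine cipher: with a=0,…,z=25, each position x becomes (23x+22) mod 26.
For smell: s(18)→23·18+22≡20=u; m(12)→23·12+22≡12=m; e(4)→23·4+22≡10=k; l(11)→23·11+22≡15=p; l(11)→23·11+22≡15=p (all mod 26).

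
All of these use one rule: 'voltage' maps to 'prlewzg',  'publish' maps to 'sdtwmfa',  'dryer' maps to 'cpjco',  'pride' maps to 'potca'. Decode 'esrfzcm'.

The output letters match the input read backwards, each shifted +11: voltage reversed is egatlov. Read the word backwards and shift each letter +11.
Reversing it on esrfzcm: shift back: e−11=t, s−11=h, r−11=g, f−11=u, z−11=o, c−11=r, m−11=b → thguorb; then reverse → brought.

brought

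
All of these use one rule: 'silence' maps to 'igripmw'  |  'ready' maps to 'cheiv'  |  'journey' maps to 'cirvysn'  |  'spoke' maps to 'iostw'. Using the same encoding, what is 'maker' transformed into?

vioeq

The output letters match the input read backwards, each shifted +4: silence reversed is ecnelis. Read the word backwards and shift each letter +4.
Applying it to maker: reverse → rekam; then shift: r+4=v, e+4=i, k+4=o, a+4=e, m+4=q.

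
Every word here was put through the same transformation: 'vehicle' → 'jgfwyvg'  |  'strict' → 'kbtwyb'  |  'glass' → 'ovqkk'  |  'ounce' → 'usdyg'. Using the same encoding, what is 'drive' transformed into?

ptwjg

Each letter's alphabet position (a=0..z=25) is mapped through 17·x+16 mod 26 — an affine cipher.
On drive: d(3)→17·3+16≡15=p; r(17)→17·17+16≡19=t; i(8)→17·8+16≡22=w; v(21)→17·21+16≡9=j; e(4)→17·4+16≡6=g (all mod 26).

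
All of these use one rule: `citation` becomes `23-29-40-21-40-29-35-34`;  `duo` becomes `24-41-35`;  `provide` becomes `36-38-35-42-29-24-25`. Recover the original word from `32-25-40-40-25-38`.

letter

c is letter #3 and maps to 23: an offset of 20. The number is (letter's place in the alphabet, a=1) + 20.
Undoing it on 32-25-40-40-25-38: 32→(32−20)÷1=12=l, 25→(25−20)÷1=5=e, 40→(40−20)÷1=20=t, 40→(40−20)÷1=20=t, 25→(25−20)÷1=5=e, 38→(38−20)÷1=18=r.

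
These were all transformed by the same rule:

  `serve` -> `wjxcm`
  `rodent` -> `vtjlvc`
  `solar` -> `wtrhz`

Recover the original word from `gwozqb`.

crisis

In serve: s→w is +4, e→j is +5, r→x is +6, v→c is +7 — the shift increases by 1 each position. The shift increases by 1 at each position, starting from +4: 4, 5, 6, ….
Undoing it on gwozqb: g−4=c, w−5=r, o−6=i, z−7=s, q−8=i, b−9=s.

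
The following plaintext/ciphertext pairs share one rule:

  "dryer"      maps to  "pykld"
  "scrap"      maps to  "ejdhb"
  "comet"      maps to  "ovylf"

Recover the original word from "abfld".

outer

Shifts by position in dryer: pos 0: d→p (+12), pos 1: r→y (+7), pos 2: y→k (+12), pos 3: e→l (+7) — repeating every 2. It's a Vigenère-style cipher with numeric key [12,7]: position i shifts by key[i mod 2].
Decoding abfld: a−12=o, b−7=u, f−12=t, l−7=e, d−12=r.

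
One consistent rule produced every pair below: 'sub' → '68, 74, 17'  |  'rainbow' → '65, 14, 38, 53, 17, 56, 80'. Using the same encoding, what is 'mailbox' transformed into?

With a=1..z=26, the number is 3·pos + 11.
On mailbox: m=13→50, a=1→14, i=9→38, l=12→47, b=2→17, o=15→56, x=24→83.

50, 14, 38, 47, 17, 56, 83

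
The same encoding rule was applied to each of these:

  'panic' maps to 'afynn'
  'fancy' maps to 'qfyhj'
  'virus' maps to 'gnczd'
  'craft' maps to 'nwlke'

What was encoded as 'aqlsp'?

Shifts by position in panic: pos 0: p→a (+11), pos 1: a→f (+5), pos 2: n→y (+11), pos 3: i→n (+5) — repeating every 2. A repeating key of period 2 is used — shifts +11, +5 over and over.
Decoding aqlsp: a−11=p, q−5=l, l−11=a, s−5=n, p−11=e.

plane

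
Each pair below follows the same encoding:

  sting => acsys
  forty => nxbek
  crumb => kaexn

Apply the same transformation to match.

ujdnt

The shift increases by 1 at each position, starting from +8: 8, 9, 10, ….
On match: m+8=u, a+9=j, t+10=d, c+11=n, h+12=t.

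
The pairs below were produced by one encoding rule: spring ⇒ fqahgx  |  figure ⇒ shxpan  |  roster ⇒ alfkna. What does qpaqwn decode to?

purple

s(18)→f(5) and p(15)→q(16) fit y≡5x+19 (mod 26); the inverse of 5 mod 26 is 21. This is an affine cipher: with a=0,…,z=25, each position x becomes (5x+19) mod 26.
Decoding qpaqwn: q(16)→21·(16−19)≡15=p; p(15)→21·(15−19)≡20=u; a(0)→21·(0−19)≡17=r; q(16)→21·(16−19)≡15=p; w(22)→21·(22−19)≡11=l; n(13)→21·(13−19)≡4=e (all mod 26).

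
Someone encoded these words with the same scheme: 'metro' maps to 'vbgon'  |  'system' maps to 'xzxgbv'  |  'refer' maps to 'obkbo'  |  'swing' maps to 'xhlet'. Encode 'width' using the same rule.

m(12)→v(21) and e(4)→b(1) fit y≡9x+17 (mod 26); the inverse of 9 mod 26 is 3. Each letter's alphabet position (a=0..z=25) is mapped through 9·x+17 mod 26 — an affine cipher.
Applying it to width: w(22)→9·22+17≡7=h; i(8)→9·8+17≡11=l; d(3)→9·3+17≡18=s; t(19)→9·19+17≡6=g; h(7)→9·7+17≡2=c (all mod 26).

hlsgc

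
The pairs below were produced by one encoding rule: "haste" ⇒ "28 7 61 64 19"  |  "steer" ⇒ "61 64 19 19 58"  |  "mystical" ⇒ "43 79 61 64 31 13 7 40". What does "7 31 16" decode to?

aid

h(#8)→28 and a(#1)→7: differences scale by 3, so n = 3·pos + 4. The formula is n = 3×(alphabet index, a=1) + 4.
Undoing it on 7 31 16: 7→(7−4)÷3=1=a, 31→(31−4)÷3=9=i, 16→(16−4)÷3=4=d.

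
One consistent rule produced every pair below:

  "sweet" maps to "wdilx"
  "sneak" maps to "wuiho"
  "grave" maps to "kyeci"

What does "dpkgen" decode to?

zigzag

Shifts by position in sweet: pos 0: s→w (+4), pos 1: w→d (+7), pos 2: e→i (+4), pos 3: e→l (+7) — repeating every 2. It's a Vigenère-style cipher with numeric key [4,7]: position i shifts by key[i mod 2].
Undoing it on dpkgen: d−4=z, p−7=i, k−4=g, g−7=z, e−4=a, n−7=g.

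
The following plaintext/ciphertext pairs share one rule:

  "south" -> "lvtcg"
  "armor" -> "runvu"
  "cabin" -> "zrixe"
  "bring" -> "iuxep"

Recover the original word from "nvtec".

mount

s(18)→l(11) and o(14)→v(21) fit y≡17x+17 (mod 26); the inverse of 17 mod 26 is 23. Treating letters as 0–25, the rule is x ↦ 17x + 17 (mod 26).
Reversing it on nvtec: n(13)→23·(13−17)≡12=m; v(21)→23·(21−17)≡14=o; t(19)→23·(19−17)≡20=u; e(4)→23·(4−17)≡13=n; c(2)→23·(2−17)≡19=t (all mod 26).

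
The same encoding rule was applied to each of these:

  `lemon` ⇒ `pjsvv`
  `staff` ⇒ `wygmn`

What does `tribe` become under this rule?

In lemon: l→p is +4, e→j is +5, m→s is +6, o→v is +7 — the shift increases by 1 each position. Letter i (0-indexed) is shifted by i+4, so successive shifts are 4, 5, 6, ….
For tribe: t+4=x, r+5=w, i+6=o, b+7=i, e+8=m.

xwoim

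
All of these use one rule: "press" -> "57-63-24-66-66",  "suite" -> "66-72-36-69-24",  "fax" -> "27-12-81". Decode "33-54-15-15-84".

p(#16)→57 and r(#18)→63: differences scale by 3, so n = 3·pos + 9. Each letter becomes 3×(its alphabet position, a=1..z=26) + 9.
Decoding 33-54-15-15-84: 33→(33−9)÷3=8=h, 54→(54−9)÷3=15=o, 15→(15−9)÷3=2=b, 15→(15−9)÷3=2=b, 84→(84−9)÷3=25=y.

hobby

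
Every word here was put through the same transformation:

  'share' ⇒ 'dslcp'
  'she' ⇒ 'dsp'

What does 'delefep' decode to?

Compare letters: s→d is +11, h→s is +11, a→l is +11 — a constant shift. This is a Caesar cipher with shift 11.
Reversing it on delefep: d−11=s, e−11=t, l−11=a, e−11=t, f−11=u, e−11=t, p−11=e.

statute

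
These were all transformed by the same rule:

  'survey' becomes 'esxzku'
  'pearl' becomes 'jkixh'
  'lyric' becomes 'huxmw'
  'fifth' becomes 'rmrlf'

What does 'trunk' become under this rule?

lxsva

Treating letters as 0–25, the rule is x ↦ 7x + 8 (mod 26).
Applying it to trunk: t(19)→7·19+8≡11=l; r(17)→7·17+8≡23=x; u(20)→7·20+8≡18=s; n(13)→7·13+8≡21=v; k(10)→7·10+8≡0=a (all mod 26).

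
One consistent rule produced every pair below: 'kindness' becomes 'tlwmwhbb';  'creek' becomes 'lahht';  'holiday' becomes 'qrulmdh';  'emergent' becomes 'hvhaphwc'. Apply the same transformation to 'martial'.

The shift depends on letter class: consonant k→t is +9, but vowel i→l is +3. Vowels shift forward by 3 and consonants shift forward by 9.
For martial: m(cons)+9=v, a(vowel)+3=d, r(cons)+9=a, t(cons)+9=c, i(vowel)+3=l, a(vowel)+3=d, l(cons)+9=u.

vdacldu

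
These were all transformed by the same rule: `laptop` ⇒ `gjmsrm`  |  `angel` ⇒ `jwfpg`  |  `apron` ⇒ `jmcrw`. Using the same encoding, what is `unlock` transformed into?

nwgrzl

l(11)→g(6) and a(0)→j(9) fit y≡21x+9 (mod 26); the inverse of 21 mod 26 is 5. This is an affine cipher: with a=0,…,z=25, each position x becomes (21x+9) mod 26.
Applying it to unlock: u(20)→21·20+9≡13=n; n(13)→21·13+9≡22=w; l(11)→21·11+9≡6=g; o(14)→21·14+9≡17=r; c(2)→21·2+9≡25=z; k(10)→21·10+9≡11=l (all mod 26).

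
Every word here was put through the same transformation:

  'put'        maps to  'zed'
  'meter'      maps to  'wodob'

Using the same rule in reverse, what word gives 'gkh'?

wax

Every letter moves 10 places later in the alphabet, wrapping around z→a.
Reversing it on gkh: g−10=w, k−10=a, h−10=x.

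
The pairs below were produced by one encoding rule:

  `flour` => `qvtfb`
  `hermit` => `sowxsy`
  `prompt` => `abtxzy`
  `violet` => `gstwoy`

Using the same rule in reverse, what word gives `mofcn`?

beard

The shifts repeat in a cycle of length 3: positions 0,1,… shift by +11, +10, +5, then the pattern repeats.
Undoing it on mofcn: m−11=b, o−10=e, f−5=a, c−11=r, n−10=d.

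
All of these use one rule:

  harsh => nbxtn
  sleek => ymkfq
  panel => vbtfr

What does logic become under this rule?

rpmji

Shifts by position in harsh: pos 0: h→n (+6), pos 1: a→b (+1), pos 2: r→x (+6), pos 3: s→t (+1) — repeating every 2. The shifts repeat in a cycle of length 2: positions 0,1,… shift by +6, +1, then the pattern repeats.
For logic: l+6=r, o+1=p, g+6=m, i+1=j, c+6=i.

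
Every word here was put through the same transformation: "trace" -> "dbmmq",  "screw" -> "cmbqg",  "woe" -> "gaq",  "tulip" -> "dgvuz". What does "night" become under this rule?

The shift depends on letter class: consonant t→d is +10, but vowel a→m is +12. Vowels shift forward by 12 and consonants shift forward by 10.
On night: n(cons)+10=x, i(vowel)+12=u, g(cons)+10=q, h(cons)+10=r, t(cons)+10=d.

xuqrd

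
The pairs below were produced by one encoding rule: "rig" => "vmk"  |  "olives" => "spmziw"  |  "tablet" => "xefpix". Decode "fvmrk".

Compare letters: r→v is +4, i→m is +4, g→k is +4 — a constant shift. It's a constant shift of +4 (ROT4).
Decoding fvmrk: f−4=b, v−4=r, m−4=i, r−4=n, k−4=g.

bring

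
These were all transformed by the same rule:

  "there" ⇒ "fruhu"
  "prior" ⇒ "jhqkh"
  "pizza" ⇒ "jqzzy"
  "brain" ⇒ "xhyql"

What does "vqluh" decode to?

diner

t(19)→f(5) and h(7)→r(17) fit y≡25x+24 (mod 26); the inverse of 25 mod 26 is 25. This is an affine cipher: with a=0,…,z=25, each position x becomes (25x+24) mod 26.
Decoding vqluh: v(21)→25·(21−24)≡3=d; q(16)→25·(16−24)≡8=i; l(11)→25·(11−24)≡13=n; u(20)→25·(20−24)≡4=e; h(7)→25·(7−24)≡17=r (all mod 26).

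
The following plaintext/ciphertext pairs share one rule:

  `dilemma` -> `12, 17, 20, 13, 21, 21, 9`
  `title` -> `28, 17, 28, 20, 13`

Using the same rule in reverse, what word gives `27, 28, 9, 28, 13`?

d is letter #4 and maps to 12: an offset of 8. The number is (letter's place in the alphabet, a=1) + 8.
Undoing it on 27, 28, 9, 28, 13: 27→(27−8)÷1=19=s, 28→(28−8)÷1=20=t, 9→(9−8)÷1=1=a, 28→(28−8)÷1=20=t, 13→(13−8)÷1=5=e.

state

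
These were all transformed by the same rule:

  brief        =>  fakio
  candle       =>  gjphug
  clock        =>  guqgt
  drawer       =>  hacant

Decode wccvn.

Shifts by position in brief: pos 0: b→f (+4), pos 1: r→a (+9), pos 2: i→k (+2), pos 3: e→i (+4), pos 4: f→o (+9) — repeating every 3. The shifts repeat in a cycle of length 3: positions 0,1,… shift by +4, +9, +2, then the pattern repeats.
Reversing it on wccvn: w−4=s, c−9=t, c−2=a, v−4=r, n−9=e.

stare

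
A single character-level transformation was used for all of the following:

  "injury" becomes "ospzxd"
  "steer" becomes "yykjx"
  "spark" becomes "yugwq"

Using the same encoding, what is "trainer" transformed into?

Shifts by position in injury: pos 0: i→o (+6), pos 1: n→s (+5), pos 2: j→p (+6), pos 3: u→z (+5) — repeating every 2. The shifts repeat in a cycle of length 2: positions 0,1,… shift by +6, +5, then the pattern repeats.
For trainer: t+6=z, r+5=w, a+6=g, i+5=n, n+6=t, e+5=j, r+6=x.

zwgntjx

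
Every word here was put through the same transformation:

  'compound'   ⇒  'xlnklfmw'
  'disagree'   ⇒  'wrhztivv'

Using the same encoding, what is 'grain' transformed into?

Each pair mirrors across the alphabet (c↔x, o↔l, m↔n): positions sum to 25. Letters are reflected about the middle of the alphabet (position → 25−position): Atbash.
On grain: g↔t, r↔i, a↔z, i↔r, n↔m.

tizrm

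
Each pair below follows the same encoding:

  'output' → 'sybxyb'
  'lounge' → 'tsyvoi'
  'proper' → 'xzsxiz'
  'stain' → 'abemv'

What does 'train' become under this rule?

bzemv

The shift depends on letter class: consonant t→b is +8, but vowel o→s is +4. The rule splits by letter class: vowels +4, consonants +8.
On train: t(cons)+8=b, r(cons)+8=z, a(vowel)+4=e, i(vowel)+4=m, n(cons)+8=v.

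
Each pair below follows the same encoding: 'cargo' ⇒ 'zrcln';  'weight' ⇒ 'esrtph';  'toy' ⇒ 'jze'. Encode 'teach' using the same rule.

snlpe

The word is reversed, then every letter is shifted forward by 11.
Applying it to teach: reverse → hcaet; then shift: h+11=s, c+11=n, a+11=l, e+11=p, t+11=e.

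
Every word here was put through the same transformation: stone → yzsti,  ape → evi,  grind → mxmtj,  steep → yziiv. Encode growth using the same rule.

mxsczn

The shift depends on letter class: consonant s→y is +6, but vowel o→s is +4. Vowels shift forward by 4 and consonants shift forward by 6.
On growth: g(cons)+6=m, r(cons)+6=x, o(vowel)+4=s, w(cons)+6=c, t(cons)+6=z, h(cons)+6=n.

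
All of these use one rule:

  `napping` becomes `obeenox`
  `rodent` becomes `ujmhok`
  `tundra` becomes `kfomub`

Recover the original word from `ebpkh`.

paste

n(13)→o(14) and a(0)→b(1) fit y≡21x+1 (mod 26); the inverse of 21 mod 26 is 5. Treating letters as 0–25, the rule is x ↦ 21x + 1 (mod 26).
Decoding ebpkh: e(4)→5·(4−1)≡15=p; b(1)→5·(1−1)≡0=a; p(15)→5·(15−1)≡18=s; k(10)→5·(10−1)≡19=t; h(7)→5·(7−1)≡4=e (all mod 26).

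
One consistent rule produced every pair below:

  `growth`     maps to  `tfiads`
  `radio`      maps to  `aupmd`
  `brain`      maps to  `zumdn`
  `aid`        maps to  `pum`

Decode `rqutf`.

The output letters match the input read backwards, each shifted +12: growth reversed is htworg. The word is reversed, then every letter is shifted forward by 12.
Reversing it on rqutf: shift back: r−12=f, q−12=e, u−12=i, t−12=h, f−12=t → feiht; then reverse → thief.

thief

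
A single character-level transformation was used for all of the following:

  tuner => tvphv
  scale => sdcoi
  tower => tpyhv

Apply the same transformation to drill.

In tuner: t→t is +0, u→v is +1, n→p is +2, e→h is +3 — the shift increases by 1 each position. Each letter shifts forward by its position index (0, 1, 2, …) — the shift grows by one for each successive letter.
On drill: d+0=d, r+1=s, i+2=k, l+3=o, l+4=p.

dskop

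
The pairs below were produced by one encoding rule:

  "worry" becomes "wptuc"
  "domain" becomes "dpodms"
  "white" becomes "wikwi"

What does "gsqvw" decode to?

gross

Letter i (0-indexed) is shifted by i+0, so successive shifts are 0, 1, 2, ….
Decoding gsqvw: g−0=g, s−1=r, q−2=o, v−3=s, w−4=s.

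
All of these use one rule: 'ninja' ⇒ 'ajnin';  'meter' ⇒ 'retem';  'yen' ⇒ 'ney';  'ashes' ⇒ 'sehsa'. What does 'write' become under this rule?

etirw

The output letters match the input read backwards: ninja reversed is ajnin. The word is simply reversed.
On write: reverse → etirw.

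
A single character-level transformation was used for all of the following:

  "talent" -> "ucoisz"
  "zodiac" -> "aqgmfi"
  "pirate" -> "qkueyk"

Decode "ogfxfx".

nectar

The shift increases by 1 at each position, starting from +1: 1, 2, 3, ….
Decoding ogfxfx: o−1=n, g−2=e, f−3=c, x−4=t, f−5=a, x−6=r.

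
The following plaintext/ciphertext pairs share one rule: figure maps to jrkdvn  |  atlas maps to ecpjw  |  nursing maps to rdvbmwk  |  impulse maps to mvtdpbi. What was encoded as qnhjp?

medal

Shifts by position in figure: pos 0: f→j (+4), pos 1: i→r (+9), pos 2: g→k (+4), pos 3: u→d (+9) — repeating every 2. It's a Vigenère-style cipher with numeric key [4,9]: position i shifts by key[i mod 2].
Decoding qnhjp: q−4=m, n−9=e, h−4=d, j−9=a, p−4=l.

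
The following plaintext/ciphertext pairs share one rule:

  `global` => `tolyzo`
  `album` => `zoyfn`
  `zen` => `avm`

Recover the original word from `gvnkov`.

Each pair mirrors across the alphabet (g↔t, l↔o, o↔l): positions sum to 25. This is the alphabet-reversal cipher (Atbash): a becomes z, b becomes y, etc.
Decoding gvnkov: g↔t, v↔e, n↔m, k↔p, o↔l, v↔e.

temple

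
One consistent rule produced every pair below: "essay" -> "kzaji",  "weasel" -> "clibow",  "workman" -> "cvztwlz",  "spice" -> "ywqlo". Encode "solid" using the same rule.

yvtrn

In essay: e→k is +6, s→z is +7, s→a is +8, a→j is +9 — the shift increases by 1 each position. The shift increases by 1 at each position, starting from +6: 6, 7, 8, ….
For solid: s+6=y, o+7=v, l+8=t, i+9=r, d+10=n.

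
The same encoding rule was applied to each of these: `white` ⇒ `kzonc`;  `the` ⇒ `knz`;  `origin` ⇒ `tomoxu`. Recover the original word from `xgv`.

par

The output letters match the input read backwards, each shifted +6: white reversed is etihw. Read the word backwards and shift each letter +6.
Undoing it on xgv: shift back: x−6=r, g−6=a, v−6=p → rap; then reverse → par.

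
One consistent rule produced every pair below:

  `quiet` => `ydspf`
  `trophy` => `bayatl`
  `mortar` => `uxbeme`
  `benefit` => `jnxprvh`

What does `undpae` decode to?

In quiet: q→y is +8, u→d is +9, i→s is +10, e→p is +11 — the shift increases by 1 each position. Each letter shifts forward by (position + 8), i.e. 8, 9, 10, … — the shift grows by one for each successive letter.
Reversing it on undpae: u−8=m, n−9=e, d−10=t, p−11=e, a−12=o, e−13=r.

meteor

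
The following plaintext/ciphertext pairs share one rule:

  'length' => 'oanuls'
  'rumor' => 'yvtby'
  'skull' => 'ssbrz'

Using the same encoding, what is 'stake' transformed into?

lrhaz

The word is reversed, then every letter is shifted forward by 7.
Applying it to stake: reverse → ekats; then shift: e+7=l, k+7=r, a+7=h, t+7=a, s+7=z.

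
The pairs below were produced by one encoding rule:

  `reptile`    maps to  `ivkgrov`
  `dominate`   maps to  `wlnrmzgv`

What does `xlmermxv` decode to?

convince

Each pair mirrors across the alphabet (r↔i, e↔v, p↔k): positions sum to 25. Each letter is replaced by its mirror in the alphabet: a↔z, b↔y, c↔x, and so on (the Atbash cipher).
Reversing it on xlmermxv: x↔c, l↔o, m↔n, e↔v, r↔i, m↔n, x↔c, v↔e.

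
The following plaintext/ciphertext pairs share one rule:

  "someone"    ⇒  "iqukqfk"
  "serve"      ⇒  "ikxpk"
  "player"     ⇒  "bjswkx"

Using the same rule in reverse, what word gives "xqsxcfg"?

roaring

s(18)→i(8) and o(14)→q(16) fit y≡11x+18 (mod 26); the inverse of 11 mod 26 is 19. Treating letters as 0–25, the rule is x ↦ 11x + 18 (mod 26).
Decoding xqsxcfg: x(23)→19·(23−18)≡17=r; q(16)→19·(16−18)≡14=o; s(18)→19·(18−18)≡0=a; x(23)→19·(23−18)≡17=r; c(2)→19·(2−18)≡8=i; f(5)→19·(5−18)≡13=n; g(6)→19·(6−18)≡6=g (all mod 26).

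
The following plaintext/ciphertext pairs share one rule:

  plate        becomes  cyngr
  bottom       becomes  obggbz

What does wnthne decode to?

jaguar

Compare letters: p→c is +13, l→y is +13, a→n is +13 — a constant shift. Each letter is shifted forward by 13 in the alphabet (a Caesar shift of +13).
Undoing it on wnthne: w−13=j, n−13=a, t−13=g, h−13=u, n−13=a, e−13=r.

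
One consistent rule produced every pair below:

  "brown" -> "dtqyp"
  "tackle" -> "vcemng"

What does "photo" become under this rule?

rjqvq

Compare letters: b→d is +2, r→t is +2, o→q is +2 — a constant shift. Each letter is shifted forward by 2 in the alphabet (a Caesar shift of +2).
For photo: p+2=r, h+2=j, o+2=q, t+2=v, o+2=q.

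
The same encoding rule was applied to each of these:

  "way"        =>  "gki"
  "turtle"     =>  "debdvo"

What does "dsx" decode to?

Each letter is shifted forward by 10 in the alphabet (a Caesar shift of +10).
Decoding dsx: d−10=t, s−10=i, x−10=n.

tin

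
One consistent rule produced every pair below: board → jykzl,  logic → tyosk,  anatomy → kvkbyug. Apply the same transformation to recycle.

zokgkto

The shift depends on letter class: consonant b→j is +8, but vowel o→y is +10. The rule splits by letter class: vowels +10, consonants +8.
Applying it to recycle: r(cons)+8=z, e(vowel)+10=o, c(cons)+8=k, y(cons)+8=g, c(cons)+8=k, l(cons)+8=t, e(vowel)+10=o.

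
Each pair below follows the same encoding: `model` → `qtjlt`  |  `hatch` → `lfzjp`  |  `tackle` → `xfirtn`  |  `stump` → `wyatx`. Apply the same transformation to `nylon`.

rdrvv

The shift increases by 1 at each position, starting from +4: 4, 5, 6, ….
Applying it to nylon: n+4=r, y+5=d, l+6=r, o+7=v, n+8=v.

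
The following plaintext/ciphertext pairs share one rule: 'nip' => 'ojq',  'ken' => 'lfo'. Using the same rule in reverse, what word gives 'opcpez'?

nobody

Compare letters: n→o is +1, i→j is +1, p→q is +1 — a constant shift. Each letter is shifted forward by 1 in the alphabet (a Caesar shift of +1).
Undoing it on opcpez: o−1=n, p−1=o, c−1=b, p−1=o, e−1=d, z−1=y.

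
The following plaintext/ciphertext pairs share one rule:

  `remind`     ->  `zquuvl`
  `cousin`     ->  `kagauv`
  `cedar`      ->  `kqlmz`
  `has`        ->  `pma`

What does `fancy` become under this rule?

nmvkg

The shift depends on letter class: consonant r→z is +8, but vowel e→q is +12. The rule splits by letter class: vowels +12, consonants +8.
For fancy: f(cons)+8=n, a(vowel)+12=m, n(cons)+8=v, c(cons)+8=k, y(cons)+8=g.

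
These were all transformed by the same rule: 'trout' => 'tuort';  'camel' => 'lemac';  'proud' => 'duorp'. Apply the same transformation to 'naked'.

dekan

The word is simply reversed.
For naked: reverse → dekan.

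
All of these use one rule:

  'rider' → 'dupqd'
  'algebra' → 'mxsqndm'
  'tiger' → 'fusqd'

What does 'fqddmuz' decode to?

Compare letters: r→d is +12, i→u is +12, d→p is +12 — a constant shift. Each letter is shifted forward by 12 in the alphabet (a Caesar shift of +12).
Undoing it on fqddmuz: f−12=t, q−12=e, d−12=r, d−12=r, m−12=a, u−12=i, z−12=n.

terrain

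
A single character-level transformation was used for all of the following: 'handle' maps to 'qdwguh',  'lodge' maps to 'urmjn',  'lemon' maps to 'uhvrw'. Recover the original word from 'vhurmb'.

Shifts by position in handle: pos 0: h→q (+9), pos 1: a→d (+3), pos 2: n→w (+9), pos 3: d→g (+3) — repeating every 2. It's a Vigenère-style cipher with numeric key [9,3]: position i shifts by key[i mod 2].
Undoing it on vhurmb: v−9=m, h−3=e, u−9=l, r−3=o, m−9=d, b−3=y.

melody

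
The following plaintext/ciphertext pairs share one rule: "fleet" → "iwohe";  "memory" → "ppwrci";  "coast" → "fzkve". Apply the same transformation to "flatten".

Shifts by position in fleet: pos 0: f→i (+3), pos 1: l→w (+11), pos 2: e→o (+10), pos 3: e→h (+3), pos 4: t→e (+11) — repeating every 3. The shifts repeat in a cycle of length 3: positions 0,1,… shift by +3, +11, +10, then the pattern repeats.
Applying it to flatten: f+3=i, l+11=w, a+10=k, t+3=w, t+11=e, e+10=o, n+3=q.

iwkweoq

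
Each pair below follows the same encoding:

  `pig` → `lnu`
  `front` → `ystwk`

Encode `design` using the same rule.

The output letters match the input read backwards, each shifted +5: pig reversed is gip. The word is reversed, then every letter is shifted forward by 5.
On design: reverse → ngised; then shift: n+5=s, g+5=l, i+5=n, s+5=x, e+5=j, d+5=i.

slnxji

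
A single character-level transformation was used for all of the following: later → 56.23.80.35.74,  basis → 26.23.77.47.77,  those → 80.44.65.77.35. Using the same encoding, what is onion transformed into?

l(#12)→56 and a(#1)→23: differences scale by 3, so n = 3·pos + 20. With a=1..z=26, the number is 3·pos + 20.
For onion: o=15→65, n=14→62, i=9→47, o=15→65, n=14→62.

65.62.47.65.62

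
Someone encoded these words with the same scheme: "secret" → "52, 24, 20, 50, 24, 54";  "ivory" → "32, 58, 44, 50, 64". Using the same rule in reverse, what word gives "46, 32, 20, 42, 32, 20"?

picnic

With a=1..z=26, the number is 2·pos + 14.
Reversing it on 46, 32, 20, 42, 32, 20: 46→(46−14)÷2=16=p, 32→(32−14)÷2=9=i, 20→(20−14)÷2=3=c, 42→(42−14)÷2=14=n, 32→(32−14)÷2=9=i, 20→(20−14)÷2=3=c.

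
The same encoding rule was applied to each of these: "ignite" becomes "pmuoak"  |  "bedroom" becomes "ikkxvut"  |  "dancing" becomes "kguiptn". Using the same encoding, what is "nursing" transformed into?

Shifts by position in ignite: pos 0: i→p (+7), pos 1: g→m (+6), pos 2: n→u (+7), pos 3: i→o (+6) — repeating every 2. The shifts repeat in a cycle of length 2: positions 0,1,… shift by +7, +6, then the pattern repeats.
On nursing: n+7=u, u+6=a, r+7=y, s+6=y, i+7=p, n+6=t, g+7=n.

uayyptn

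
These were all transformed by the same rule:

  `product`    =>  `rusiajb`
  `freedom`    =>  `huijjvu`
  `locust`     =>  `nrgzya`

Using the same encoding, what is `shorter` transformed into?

ukswzlz

In product: p→r is +2, r→u is +3, o→s is +4, d→i is +5 — the shift increases by 1 each position. The shift increases by 1 at each position, starting from +2: 2, 3, 4, ….
For shorter: s+2=u, h+3=k, o+4=s, r+5=w, t+6=z, e+7=l, r+8=z.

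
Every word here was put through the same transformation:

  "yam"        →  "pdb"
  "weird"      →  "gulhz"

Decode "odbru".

The output letters match the input read backwards, each shifted +3: yam reversed is may. Read the word backwards and shift each letter +3.
Undoing it on odbru: shift back: o−3=l, d−3=a, b−3=y, r−3=o, u−3=r → layor; then reverse → royal.

royal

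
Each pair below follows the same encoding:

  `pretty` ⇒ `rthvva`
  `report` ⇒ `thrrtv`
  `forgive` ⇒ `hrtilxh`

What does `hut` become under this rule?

The shift depends on letter class: consonant p→r is +2, but vowel e→h is +3. The rule splits by letter class: vowels +3, consonants +2.
For hut: h(cons)+2=j, u(vowel)+3=x, t(cons)+2=v.

jxv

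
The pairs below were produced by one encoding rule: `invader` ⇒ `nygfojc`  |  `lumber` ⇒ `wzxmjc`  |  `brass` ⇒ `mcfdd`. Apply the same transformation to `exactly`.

The shift depends on letter class: consonant n→y is +11, but vowel i→n is +5. Two shifts are in play — +5 for a/e/i/o/u, +11 for every other letter.
On exactly: e(vowel)+5=j, x(cons)+11=i, a(vowel)+5=f, c(cons)+11=n, t(cons)+11=e, l(cons)+11=w, y(cons)+11=j.

jifnewj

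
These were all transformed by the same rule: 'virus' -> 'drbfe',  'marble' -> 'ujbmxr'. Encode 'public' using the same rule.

xdlwup

In virus: v→d is +8, i→r is +9, r→b is +10, u→f is +11 — the shift increases by 1 each position. Letter i (0-indexed) is shifted by i+8, so successive shifts are 8, 9, 10, ….
Applying it to public: p+8=x, u+9=d, b+10=l, l+11=w, i+12=u, c+13=p.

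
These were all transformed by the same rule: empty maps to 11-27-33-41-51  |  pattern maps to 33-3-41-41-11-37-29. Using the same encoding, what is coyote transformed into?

7-31-51-31-41-11

e(#5)→11 and m(#13)→27: differences scale by 2, so n = 2·pos + 1. With a=1..z=26, the number is 2·pos + 1.
For coyote: c=3→7, o=15→31, y=25→51, o=15→31, t=20→41, e=5→11.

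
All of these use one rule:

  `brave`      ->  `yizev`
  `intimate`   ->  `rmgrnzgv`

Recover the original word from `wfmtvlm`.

Each pair mirrors across the alphabet (b↔y, r↔i, a↔z): positions sum to 25. Letters are reflected about the middle of the alphabet (position → 25−position): Atbash.
Undoing it on wfmtvlm: w↔d, f↔u, m↔n, t↔g, v↔e, l↔o, m↔n.

dungeon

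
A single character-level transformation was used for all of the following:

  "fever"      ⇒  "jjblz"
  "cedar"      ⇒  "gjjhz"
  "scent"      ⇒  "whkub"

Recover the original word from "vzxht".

The shift increases by 1 at each position, starting from +4: 4, 5, 6, ….
Reversing it on vzxht: v−4=r, z−5=u, x−6=r, h−7=a, t−8=l.

rural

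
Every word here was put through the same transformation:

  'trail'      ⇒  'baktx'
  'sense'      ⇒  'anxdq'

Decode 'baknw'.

track

In trail: t→b is +8, r→a is +9, a→k is +10, i→t is +11 — the shift increases by 1 each position. Letter i (0-indexed) is shifted by i+8, so successive shifts are 8, 9, 10, ….
Reversing it on baknw: b−8=t, a−9=r, k−10=a, n−11=c, w−12=k.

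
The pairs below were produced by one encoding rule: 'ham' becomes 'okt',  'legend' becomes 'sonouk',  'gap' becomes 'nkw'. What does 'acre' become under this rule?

kjyo

The rule splits by letter class: vowels +10, consonants +7.
On acre: a(vowel)+10=k, c(cons)+7=j, r(cons)+7=y, e(vowel)+10=o.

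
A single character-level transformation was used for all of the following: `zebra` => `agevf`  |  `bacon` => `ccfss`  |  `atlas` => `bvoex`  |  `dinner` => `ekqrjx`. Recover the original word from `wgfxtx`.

vector

In zebra: z→a is +1, e→g is +2, b→e is +3, r→v is +4 — the shift increases by 1 each position. Letter i (0-indexed) is shifted by i+1, so successive shifts are 1, 2, 3, ….
Reversing it on wgfxtx: w−1=v, g−2=e, f−3=c, x−4=t, t−5=o, x−6=r.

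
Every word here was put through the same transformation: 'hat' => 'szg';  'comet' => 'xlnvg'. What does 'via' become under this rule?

Each pair mirrors across the alphabet (h↔s, a↔z, t↔g): positions sum to 25. Letters are reflected about the middle of the alphabet (position → 25−position): Atbash.
For via: v↔e, i↔r, a↔z.

erz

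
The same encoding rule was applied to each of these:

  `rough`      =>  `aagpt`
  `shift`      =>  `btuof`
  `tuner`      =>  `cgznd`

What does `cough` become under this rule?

lagpt

A repeating key of period 3 is used — shifts +9, +12, +12 over and over.
Applying it to cough: c+9=l, o+12=a, u+12=g, g+9=p, h+12=t.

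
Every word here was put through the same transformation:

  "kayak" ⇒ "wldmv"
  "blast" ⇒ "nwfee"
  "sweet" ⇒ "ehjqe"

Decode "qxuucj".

The shifts repeat in a cycle of length 3: positions 0,1,… shift by +12, +11, +5, then the pattern repeats.
Reversing it on qxuucj: q−12=e, x−11=m, u−5=p, u−12=i, c−11=r, j−5=e.

empire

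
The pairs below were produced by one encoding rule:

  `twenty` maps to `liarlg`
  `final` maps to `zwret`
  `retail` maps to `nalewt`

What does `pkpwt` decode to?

t(19)→l(11) and w(22)→i(8) fit y≡25x+4 (mod 26); the inverse of 25 mod 26 is 25. This is an affine cipher: with a=0,…,z=25, each position x becomes (25x+4) mod 26.
Reversing it on pkpwt: p(15)→25·(15−4)≡15=p; k(10)→25·(10−4)≡20=u; p(15)→25·(15−4)≡15=p; w(22)→25·(22−4)≡8=i; t(19)→25·(19−4)≡11=l (all mod 26).

pupil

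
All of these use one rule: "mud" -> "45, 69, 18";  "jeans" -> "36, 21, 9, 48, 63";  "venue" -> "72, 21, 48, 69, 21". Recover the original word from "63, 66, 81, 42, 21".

Each letter becomes 3×(its alphabet position, a=1..z=26) + 6.
Reversing it on 63, 66, 81, 42, 21: 63→(63−6)÷3=19=s, 66→(66−6)÷3=20=t, 81→(81−6)÷3=25=y, 42→(42−6)÷3=12=l, 21→(21−6)÷3=5=e.

style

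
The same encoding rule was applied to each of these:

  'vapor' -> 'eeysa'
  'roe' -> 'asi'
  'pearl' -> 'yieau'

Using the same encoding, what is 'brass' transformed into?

The shift depends on letter class: consonant v→e is +9, but vowel a→e is +4. Vowels shift forward by 4 and consonants shift forward by 9.
On brass: b(cons)+9=k, r(cons)+9=a, a(vowel)+4=e, s(cons)+9=b, s(cons)+9=b.

kaebb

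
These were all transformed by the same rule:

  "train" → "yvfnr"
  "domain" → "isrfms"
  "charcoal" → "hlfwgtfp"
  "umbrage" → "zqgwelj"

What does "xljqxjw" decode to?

shelter

It's a Vigenère-style cipher with numeric key [5,4,5]: position i shifts by key[i mod 3].
Decoding xljqxjw: x−5=s, l−4=h, j−5=e, q−5=l, x−4=t, j−5=e, w−5=r.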